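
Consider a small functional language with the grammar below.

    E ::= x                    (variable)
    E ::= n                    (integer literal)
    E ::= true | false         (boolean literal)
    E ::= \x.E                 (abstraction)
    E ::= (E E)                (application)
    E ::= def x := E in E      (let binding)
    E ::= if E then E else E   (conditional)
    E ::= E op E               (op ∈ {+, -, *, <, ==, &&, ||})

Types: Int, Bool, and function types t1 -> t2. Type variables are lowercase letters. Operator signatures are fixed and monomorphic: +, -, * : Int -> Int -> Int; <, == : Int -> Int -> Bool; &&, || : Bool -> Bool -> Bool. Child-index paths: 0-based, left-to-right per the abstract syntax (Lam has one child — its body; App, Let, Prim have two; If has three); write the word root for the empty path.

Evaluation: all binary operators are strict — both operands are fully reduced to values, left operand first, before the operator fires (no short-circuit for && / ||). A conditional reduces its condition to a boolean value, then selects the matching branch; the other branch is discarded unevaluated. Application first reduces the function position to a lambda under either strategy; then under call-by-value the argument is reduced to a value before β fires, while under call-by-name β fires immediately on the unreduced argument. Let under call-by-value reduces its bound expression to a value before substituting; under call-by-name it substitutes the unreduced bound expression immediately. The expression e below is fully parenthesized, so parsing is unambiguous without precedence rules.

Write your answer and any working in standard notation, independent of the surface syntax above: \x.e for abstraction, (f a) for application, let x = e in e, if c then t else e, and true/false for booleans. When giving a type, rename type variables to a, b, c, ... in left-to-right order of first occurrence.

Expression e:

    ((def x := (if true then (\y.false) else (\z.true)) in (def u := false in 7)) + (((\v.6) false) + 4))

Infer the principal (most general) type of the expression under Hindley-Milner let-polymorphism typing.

Answer: Int

Trace:
  unify Bool ~ Bool
\y._ : a -> Bool
\z._ : b -> Bool
  unify a -> Bool ~ b -> Bool
  unify a ~ b
  unify Bool ~ Bool
let x : forall. b -> Bool
let u : Bool
  unify Int ~ Int
\v._ : c -> Int
  unify c -> Int ~ Bool -> d
  unify c ~ Bool
  unify Int ~ d
_ _ : Int
  unify Int ~ Int
  unify Int ~ Int
  unify Int ~ Int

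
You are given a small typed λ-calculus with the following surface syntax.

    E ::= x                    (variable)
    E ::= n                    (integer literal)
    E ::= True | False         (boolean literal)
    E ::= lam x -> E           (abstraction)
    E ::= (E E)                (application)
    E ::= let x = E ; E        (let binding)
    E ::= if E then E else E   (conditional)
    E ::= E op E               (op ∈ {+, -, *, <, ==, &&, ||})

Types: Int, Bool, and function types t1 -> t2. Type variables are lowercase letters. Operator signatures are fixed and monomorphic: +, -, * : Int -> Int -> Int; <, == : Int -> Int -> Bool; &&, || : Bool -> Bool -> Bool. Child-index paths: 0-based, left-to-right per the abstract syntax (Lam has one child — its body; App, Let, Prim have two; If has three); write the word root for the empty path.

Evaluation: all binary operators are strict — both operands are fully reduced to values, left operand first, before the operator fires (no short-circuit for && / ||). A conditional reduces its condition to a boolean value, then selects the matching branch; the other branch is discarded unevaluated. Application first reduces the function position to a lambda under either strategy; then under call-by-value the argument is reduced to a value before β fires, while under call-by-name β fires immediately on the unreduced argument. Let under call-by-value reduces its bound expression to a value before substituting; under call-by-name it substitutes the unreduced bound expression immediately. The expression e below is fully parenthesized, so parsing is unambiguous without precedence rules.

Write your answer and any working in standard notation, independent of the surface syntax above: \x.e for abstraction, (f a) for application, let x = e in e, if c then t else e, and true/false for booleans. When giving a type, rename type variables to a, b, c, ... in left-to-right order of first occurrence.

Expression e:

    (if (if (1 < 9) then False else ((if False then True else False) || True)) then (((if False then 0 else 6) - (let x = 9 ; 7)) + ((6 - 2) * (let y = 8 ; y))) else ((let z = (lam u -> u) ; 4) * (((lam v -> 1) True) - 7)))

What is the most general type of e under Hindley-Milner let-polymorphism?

Answer: Int

Working:
  unify Int ~ Int
  unify Int ~ Int
  unify Bool ~ Bool
  unify Bool ~ Bool
  unify Bool ~ Bool
  unify Bool ~ Bool
  unify Bool ~ Bool
  unify Bool ~ Bool
  unify Bool ~ Bool
  unify Bool ~ Bool
  unify Int ~ Int
  unify Int ~ Int
let x : Int
  unify Int ~ Int
  unify Int ~ Int
  unify Int ~ Int
  unify Int ~ Int
  unify Int ~ Int
let y : Int
y : Int
  unify Int ~ Int
  unify Int ~ Int
u : a
\u._ : a -> a
let z : forall. a -> a
  unify Int ~ Int
\v._ : b -> Int
  unify b -> Int ~ Bool -> c
  unify b ~ Bool
  unify Int ~ c
_ _ : Int
  unify Int ~ Int
  unify Int ~ Int
  unify Int ~ Int
  unify Int ~ Int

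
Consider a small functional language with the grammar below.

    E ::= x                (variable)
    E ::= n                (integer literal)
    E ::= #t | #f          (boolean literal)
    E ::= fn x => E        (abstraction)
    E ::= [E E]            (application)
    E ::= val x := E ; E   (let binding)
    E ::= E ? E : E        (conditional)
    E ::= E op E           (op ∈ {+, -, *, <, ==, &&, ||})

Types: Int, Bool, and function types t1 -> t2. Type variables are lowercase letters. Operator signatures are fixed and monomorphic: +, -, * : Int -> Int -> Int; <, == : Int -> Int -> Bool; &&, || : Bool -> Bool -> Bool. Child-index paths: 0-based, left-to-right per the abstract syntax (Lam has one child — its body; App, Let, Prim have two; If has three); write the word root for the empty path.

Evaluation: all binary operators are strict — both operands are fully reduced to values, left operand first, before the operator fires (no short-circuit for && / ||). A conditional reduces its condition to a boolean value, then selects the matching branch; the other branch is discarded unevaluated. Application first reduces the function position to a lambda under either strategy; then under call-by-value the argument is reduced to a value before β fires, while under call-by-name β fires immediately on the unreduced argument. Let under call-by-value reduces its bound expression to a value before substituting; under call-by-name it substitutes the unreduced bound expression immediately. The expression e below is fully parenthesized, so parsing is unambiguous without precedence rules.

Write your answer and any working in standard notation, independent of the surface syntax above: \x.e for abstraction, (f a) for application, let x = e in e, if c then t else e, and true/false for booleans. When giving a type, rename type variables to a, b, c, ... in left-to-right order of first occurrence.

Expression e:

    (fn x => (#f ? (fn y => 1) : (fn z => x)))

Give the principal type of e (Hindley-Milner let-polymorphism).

Derivation:
  unify Bool ~ Bool
\y._ : b -> Int
x : a
\z._ : c -> a
  unify b -> Int ~ c -> a
  unify b ~ c
  unify Int ~ a
\x._ : Int -> c -> Int

Answer: Int -> a -> Int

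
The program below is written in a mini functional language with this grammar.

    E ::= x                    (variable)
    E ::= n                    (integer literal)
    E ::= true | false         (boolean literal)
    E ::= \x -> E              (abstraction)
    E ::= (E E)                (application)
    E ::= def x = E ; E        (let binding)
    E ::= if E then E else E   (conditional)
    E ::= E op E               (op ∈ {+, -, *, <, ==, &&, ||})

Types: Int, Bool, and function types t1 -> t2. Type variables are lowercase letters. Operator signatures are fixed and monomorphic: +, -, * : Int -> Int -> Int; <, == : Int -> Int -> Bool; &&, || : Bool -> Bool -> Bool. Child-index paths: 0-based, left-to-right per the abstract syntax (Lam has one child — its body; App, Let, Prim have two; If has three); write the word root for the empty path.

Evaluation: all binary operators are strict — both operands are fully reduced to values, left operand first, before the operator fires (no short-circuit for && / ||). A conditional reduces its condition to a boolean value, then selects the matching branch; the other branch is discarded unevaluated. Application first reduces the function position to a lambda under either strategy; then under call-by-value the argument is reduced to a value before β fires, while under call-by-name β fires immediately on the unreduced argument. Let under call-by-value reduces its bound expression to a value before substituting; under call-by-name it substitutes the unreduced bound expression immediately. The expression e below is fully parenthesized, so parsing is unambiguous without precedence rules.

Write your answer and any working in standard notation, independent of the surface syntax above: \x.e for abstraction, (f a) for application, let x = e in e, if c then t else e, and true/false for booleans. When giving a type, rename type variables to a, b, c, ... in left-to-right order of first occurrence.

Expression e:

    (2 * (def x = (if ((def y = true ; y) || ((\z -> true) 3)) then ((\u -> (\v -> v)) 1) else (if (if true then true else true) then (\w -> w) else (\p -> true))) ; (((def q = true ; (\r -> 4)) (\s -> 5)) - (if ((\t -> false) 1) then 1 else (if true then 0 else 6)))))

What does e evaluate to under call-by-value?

Answer: 8

Derivation:
step 0: (2 * (let x = (if ((let y = true in y) || ((\z.true) 3)) then ((\u.(\v.v)) 1) else (if (if true then true else true) then (\w.w) else (\p.true))) in (((let q = true in (\r.4)) (\s.5)) - (if ((\t.false) 1) then 1 else (if true then 0 else 6)))))
step 1: [let@1.0.0.0] (2 * (let x = (if (true || ((\z.true) 3)) then ((\u.(\v.v)) 1) else (if (if true then true else true) then (\w.w) else (\p.true))) in (((let q = true in (\r.4)) (\s.5)) - (if ((\t.false) 1) then 1 else (if true then 0 else 6)))))
step 2: [beta@1.0.0.1] (2 * (let x = (if (true || true) then ((\u.(\v.v)) 1) else (if (if true then true else true) then (\w.w) else (\p.true))) in (((let q = true in (\r.4)) (\s.5)) - (if ((\t.false) 1) then 1 else (if true then 0 else 6)))))
step 3: [delta@1.0.0] (2 * (let x = (if true then ((\u.(\v.v)) 1) else (if (if true then true else true) then (\w.w) else (\p.true))) in (((let q = true in (\r.4)) (\s.5)) - (if ((\t.false) 1) then 1 else (if true then 0 else 6)))))
step 4: [if@1.0] (2 * (let x = ((\u.(\v.v)) 1) in (((let q = true in (\r.4)) (\s.5)) - (if ((\t.false) 1) then 1 else (if true then 0 else 6)))))
step 5: [beta@1.0] (2 * (let x = (\v.v) in (((let q = true in (\r.4)) (\s.5)) - (if ((\t.false) 1) then 1 else (if true then 0 else 6)))))
step 6: [let@1] (2 * (((let q = true in (\r.4)) (\s.5)) - (if ((\t.false) 1) then 1 else (if true then 0 else 6))))
step 7: [let@1.0.0] (2 * (((\r.4) (\s.5)) - (if ((\t.false) 1) then 1 else (if true then 0 else 6))))
step 8: [beta@1.0] (2 * (4 - (if ((\t.false) 1) then 1 else (if true then 0 else 6))))
step 9: [beta@1.1.0] (2 * (4 - (if false then 1 else (if true then 0 else 6))))
step 10: [if@1.1] (2 * (4 - (if true then 0 else 6)))
step 11: [if@1.1] (2 * (4 - 0))
step 12: [delta@1] (2 * 4)
step 13: [delta@root] 8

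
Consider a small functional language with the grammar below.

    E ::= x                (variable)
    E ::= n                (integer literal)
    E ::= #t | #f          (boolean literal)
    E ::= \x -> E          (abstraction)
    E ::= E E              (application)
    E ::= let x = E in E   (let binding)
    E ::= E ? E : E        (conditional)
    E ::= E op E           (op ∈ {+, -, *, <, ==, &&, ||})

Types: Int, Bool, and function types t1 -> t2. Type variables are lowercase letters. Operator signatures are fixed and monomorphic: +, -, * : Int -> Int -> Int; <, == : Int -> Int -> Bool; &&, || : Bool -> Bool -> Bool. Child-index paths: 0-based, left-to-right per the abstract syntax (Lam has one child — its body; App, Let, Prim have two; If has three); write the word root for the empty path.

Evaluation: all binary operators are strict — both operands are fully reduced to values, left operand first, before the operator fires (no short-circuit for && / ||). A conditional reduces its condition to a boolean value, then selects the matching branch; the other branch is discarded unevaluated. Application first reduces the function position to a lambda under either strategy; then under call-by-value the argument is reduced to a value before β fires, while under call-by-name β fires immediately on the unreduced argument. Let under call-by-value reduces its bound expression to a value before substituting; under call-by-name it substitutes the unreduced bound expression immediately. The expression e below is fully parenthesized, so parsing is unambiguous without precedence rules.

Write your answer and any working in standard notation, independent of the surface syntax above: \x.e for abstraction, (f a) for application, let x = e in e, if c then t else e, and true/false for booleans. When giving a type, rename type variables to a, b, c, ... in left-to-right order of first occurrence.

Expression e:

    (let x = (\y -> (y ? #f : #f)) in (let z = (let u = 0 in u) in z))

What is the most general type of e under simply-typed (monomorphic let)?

Answer: Int

Working:
y : a
  unify a ~ Bool
  unify Bool ~ Bool
\y._ : Bool -> Bool
let x : Bool -> Bool
let u : Int
u : Int
let z : Int
z : Int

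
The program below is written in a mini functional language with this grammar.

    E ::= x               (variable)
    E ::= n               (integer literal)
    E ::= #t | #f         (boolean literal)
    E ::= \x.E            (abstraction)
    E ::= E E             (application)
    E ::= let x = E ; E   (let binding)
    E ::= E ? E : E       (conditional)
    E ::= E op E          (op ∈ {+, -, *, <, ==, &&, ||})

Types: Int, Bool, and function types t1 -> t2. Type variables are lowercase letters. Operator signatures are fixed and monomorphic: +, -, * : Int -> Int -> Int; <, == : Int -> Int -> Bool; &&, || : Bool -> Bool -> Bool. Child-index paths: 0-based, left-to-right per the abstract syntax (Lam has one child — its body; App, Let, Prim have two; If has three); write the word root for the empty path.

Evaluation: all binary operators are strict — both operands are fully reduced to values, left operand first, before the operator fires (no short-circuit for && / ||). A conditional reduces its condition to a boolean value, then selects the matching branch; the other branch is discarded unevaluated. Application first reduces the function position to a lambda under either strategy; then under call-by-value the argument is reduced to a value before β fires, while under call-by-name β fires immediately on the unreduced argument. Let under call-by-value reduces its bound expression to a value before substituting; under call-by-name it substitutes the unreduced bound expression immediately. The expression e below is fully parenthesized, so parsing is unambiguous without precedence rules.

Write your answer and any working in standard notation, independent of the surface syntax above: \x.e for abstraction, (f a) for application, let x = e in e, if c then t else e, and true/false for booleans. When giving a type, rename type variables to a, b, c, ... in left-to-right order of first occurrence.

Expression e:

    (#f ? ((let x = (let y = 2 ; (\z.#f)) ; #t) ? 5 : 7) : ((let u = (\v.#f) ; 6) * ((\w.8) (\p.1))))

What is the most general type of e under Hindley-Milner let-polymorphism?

Working:
  unify Bool ~ Bool
let y : Int
\z._ : a -> Bool
let x : forall. a -> Bool
  unify Bool ~ Bool
  unify Int ~ Int
\v._ : b -> Bool
let u : forall. b -> Bool
  unify Int ~ Int
\w._ : c -> Int
\p._ : d -> Int
  unify c -> Int ~ (d -> Int) -> e
  unify c ~ d -> Int
  unify Int ~ e
_ _ : Int
  unify Int ~ Int
  unify Int ~ Int

Answer: Int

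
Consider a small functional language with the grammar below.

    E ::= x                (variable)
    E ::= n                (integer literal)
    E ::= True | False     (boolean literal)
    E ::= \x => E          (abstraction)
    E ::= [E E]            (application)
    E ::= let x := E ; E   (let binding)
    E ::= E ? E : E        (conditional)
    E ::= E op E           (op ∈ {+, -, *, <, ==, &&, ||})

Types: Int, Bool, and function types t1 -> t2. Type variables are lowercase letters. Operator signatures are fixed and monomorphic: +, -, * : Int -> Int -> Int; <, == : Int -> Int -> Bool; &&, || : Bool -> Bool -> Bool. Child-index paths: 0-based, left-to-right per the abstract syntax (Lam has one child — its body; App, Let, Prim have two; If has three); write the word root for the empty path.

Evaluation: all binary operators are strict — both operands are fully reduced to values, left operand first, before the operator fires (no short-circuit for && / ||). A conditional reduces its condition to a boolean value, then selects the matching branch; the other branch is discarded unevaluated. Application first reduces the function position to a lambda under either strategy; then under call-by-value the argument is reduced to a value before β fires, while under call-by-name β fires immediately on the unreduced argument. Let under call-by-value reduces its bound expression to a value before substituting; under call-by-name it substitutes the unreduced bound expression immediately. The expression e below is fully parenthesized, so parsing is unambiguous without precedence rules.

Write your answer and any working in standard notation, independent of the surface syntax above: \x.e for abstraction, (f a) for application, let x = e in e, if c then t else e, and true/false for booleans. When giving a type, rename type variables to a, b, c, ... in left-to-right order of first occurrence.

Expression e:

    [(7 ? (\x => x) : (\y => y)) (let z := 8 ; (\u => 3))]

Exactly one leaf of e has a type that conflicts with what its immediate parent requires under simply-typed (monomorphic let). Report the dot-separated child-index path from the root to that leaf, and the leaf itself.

Answer: 0.0 : 7

Derivation:
  unify Int ~ Bool
  FAIL: mismatch Int ~ Bool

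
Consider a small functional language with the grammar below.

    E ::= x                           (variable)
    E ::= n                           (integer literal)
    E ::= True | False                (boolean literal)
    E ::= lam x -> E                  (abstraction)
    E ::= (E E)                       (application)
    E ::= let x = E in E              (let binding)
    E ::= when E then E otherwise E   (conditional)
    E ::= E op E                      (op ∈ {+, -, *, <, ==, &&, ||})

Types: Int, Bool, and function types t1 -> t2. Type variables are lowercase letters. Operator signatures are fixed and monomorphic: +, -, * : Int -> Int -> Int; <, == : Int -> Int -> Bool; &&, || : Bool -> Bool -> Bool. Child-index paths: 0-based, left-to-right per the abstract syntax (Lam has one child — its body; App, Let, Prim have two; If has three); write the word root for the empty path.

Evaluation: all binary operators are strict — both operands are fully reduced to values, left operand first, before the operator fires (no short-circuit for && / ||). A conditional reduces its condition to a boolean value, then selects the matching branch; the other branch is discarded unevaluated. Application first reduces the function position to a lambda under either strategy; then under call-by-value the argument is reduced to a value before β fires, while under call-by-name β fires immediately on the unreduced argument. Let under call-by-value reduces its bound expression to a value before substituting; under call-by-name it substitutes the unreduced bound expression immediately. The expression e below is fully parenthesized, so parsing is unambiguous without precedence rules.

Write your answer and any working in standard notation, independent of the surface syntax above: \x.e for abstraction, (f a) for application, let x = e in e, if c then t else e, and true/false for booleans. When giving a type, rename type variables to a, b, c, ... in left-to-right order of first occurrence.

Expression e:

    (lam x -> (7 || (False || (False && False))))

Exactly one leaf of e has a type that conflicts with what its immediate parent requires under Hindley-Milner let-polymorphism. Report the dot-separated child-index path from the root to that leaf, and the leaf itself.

Working:
  unify Int ~ Bool
  FAIL: mismatch Int ~ Bool

Answer: 0.0 : 7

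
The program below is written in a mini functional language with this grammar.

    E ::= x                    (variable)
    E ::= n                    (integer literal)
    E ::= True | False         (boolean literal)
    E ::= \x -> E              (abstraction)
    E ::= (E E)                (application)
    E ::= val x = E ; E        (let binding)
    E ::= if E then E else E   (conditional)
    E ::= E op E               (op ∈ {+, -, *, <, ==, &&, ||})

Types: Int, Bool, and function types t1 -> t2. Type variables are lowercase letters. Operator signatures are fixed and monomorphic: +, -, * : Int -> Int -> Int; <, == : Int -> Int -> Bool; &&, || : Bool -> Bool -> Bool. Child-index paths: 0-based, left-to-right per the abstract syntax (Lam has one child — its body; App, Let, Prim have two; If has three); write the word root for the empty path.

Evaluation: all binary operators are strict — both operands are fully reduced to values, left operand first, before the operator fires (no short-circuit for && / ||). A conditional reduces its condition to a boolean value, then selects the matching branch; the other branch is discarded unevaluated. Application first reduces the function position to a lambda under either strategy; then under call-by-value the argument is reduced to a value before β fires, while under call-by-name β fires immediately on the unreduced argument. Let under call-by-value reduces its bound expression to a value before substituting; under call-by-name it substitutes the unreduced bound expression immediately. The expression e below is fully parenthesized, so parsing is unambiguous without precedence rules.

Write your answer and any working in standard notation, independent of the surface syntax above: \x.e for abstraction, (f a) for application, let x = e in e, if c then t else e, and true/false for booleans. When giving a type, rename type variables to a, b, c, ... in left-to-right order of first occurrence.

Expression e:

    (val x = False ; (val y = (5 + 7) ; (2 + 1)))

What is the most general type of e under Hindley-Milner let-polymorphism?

Derivation:
let x : Bool
  unify Int ~ Int
  unify Int ~ Int
let y : Int
  unify Int ~ Int
  unify Int ~ Int

Answer: Int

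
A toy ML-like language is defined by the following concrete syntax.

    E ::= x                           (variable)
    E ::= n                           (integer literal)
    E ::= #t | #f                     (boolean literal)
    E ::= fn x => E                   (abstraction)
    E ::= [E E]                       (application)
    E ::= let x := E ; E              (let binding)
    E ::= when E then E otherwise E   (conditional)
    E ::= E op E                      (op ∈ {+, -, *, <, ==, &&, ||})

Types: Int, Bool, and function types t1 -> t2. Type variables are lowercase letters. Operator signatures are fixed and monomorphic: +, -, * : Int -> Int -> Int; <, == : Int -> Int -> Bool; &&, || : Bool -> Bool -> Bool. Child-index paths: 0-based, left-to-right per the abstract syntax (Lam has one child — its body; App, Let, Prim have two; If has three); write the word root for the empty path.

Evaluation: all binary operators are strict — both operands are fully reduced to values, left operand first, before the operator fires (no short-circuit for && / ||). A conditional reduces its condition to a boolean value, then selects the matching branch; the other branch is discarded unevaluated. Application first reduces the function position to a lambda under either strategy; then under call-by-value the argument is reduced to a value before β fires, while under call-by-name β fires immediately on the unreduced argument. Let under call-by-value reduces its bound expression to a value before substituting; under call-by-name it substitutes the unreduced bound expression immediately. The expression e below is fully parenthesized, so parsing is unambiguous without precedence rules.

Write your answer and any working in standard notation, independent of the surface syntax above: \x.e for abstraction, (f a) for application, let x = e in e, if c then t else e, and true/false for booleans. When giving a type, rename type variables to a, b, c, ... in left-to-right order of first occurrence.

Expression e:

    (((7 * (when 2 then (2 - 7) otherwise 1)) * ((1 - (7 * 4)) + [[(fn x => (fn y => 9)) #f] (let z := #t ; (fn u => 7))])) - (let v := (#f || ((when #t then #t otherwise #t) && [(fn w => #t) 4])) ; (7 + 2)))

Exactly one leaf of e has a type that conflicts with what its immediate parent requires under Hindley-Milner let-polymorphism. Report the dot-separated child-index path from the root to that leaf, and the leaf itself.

Answer: 0.0.1.0 : 2

Trace:
  unify Int ~ Int
  unify Int ~ Bool
  FAIL: mismatch Int ~ Bool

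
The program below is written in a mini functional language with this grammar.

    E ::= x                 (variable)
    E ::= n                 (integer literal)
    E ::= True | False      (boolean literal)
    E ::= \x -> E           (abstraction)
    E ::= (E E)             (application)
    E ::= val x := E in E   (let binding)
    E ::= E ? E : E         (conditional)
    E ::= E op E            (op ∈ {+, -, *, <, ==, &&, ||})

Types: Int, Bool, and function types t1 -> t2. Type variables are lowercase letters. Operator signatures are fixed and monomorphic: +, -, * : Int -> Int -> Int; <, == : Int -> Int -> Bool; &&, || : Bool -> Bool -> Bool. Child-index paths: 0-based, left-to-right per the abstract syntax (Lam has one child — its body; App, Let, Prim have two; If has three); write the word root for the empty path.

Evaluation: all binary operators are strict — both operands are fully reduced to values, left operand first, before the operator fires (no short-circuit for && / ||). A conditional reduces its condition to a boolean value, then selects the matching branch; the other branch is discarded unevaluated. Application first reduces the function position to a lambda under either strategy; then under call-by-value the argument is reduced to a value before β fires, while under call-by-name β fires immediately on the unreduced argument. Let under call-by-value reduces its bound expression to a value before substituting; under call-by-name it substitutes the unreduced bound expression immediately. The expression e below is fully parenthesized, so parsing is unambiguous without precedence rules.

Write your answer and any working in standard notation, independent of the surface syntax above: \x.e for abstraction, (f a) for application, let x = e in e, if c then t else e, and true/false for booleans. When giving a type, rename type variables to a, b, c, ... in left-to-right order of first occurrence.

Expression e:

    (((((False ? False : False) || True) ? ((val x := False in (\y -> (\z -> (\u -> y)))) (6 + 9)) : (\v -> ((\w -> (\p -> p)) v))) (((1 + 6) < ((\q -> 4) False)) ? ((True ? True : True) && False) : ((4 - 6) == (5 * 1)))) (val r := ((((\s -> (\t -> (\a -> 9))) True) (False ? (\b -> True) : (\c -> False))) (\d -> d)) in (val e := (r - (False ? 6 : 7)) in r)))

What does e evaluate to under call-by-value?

Derivation:
step 0: (((if ((if false then false else false) || true) then ((let x = false in (\y.(\z.(\u.y)))) (6 + 9)) else (\v.((\w.(\p.p)) v))) (if ((1 + 6) < ((\q.4) false)) then ((if true then true else true) && false) else ((4 - 6) == (5 * 1)))) (let r = ((((\s.(\t.(\a.9))) true) (if false then (\b.true) else (\c.false))) (\d.d)) in (let e = (r - (if false then 6 else 7)) in r)))
step 1: [if@0.0.0.0] (((if (false || true) then ((let x = false in (\y.(\z.(\u.y)))) (6 + 9)) else (\v.((\w.(\p.p)) v))) (if ((1 + 6) < ((\q.4) false)) then ((if true then true else true) && false) else ((4 - 6) == (5 * 1)))) (let r = ((((\s.(\t.(\a.9))) true) (if false then (\b.true) else (\c.false))) (\d.d)) in (let e = (r - (if false then 6 else 7)) in r)))
step 2: [delta@0.0.0] (((if true then ((let x = false in (\y.(\z.(\u.y)))) (6 + 9)) else (\v.((\w.(\p.p)) v))) (if ((1 + 6) < ((\q.4) false)) then ((if true then true else true) && false) else ((4 - 6) == (5 * 1)))) (let r = ((((\s.(\t.(\a.9))) true) (if false then (\b.true) else (\c.false))) (\d.d)) in (let e = (r - (if false then 6 else 7)) in r)))
step 3: [if@0.0] ((((let x = false in (\y.(\z.(\u.y)))) (6 + 9)) (if ((1 + 6) < ((\q.4) false)) then ((if true then true else true) && false) else ((4 - 6) == (5 * 1)))) (let r = ((((\s.(\t.(\a.9))) true) (if false then (\b.true) else (\c.false))) (\d.d)) in (let e = (r - (if false then 6 else 7)) in r)))
step 4: [let@0.0.0] ((((\y.(\z.(\u.y))) (6 + 9)) (if ((1 + 6) < ((\q.4) false)) then ((if true then true else true) && false) else ((4 - 6) == (5 * 1)))) (let r = ((((\s.(\t.(\a.9))) true) (if false then (\b.true) else (\c.false))) (\d.d)) in (let e = (r - (if false then 6 else 7)) in r)))
step 5: [delta@0.0.1] ((((\y.(\z.(\u.y))) 15) (if ((1 + 6) < ((\q.4) false)) then ((if true then true else true) && false) else ((4 - 6) == (5 * 1)))) (let r = ((((\s.(\t.(\a.9))) true) (if false then (\b.true) else (\c.false))) (\d.d)) in (let e = (r - (if false then 6 else 7)) in r)))
step 6: [beta@0.0] (((\z.(\u.15)) (if ((1 + 6) < ((\q.4) false)) then ((if true then true else true) && false) else ((4 - 6) == (5 * 1)))) (let r = ((((\s.(\t.(\a.9))) true) (if false then (\b.true) else (\c.false))) (\d.d)) in (let e = (r - (if false then 6 else 7)) in r)))
step 7: [delta@0.1.0.0] (((\z.(\u.15)) (if (7 < ((\q.4) false)) then ((if true then true else true) && false) else ((4 - 6) == (5 * 1)))) (let r = ((((\s.(\t.(\a.9))) true) (if false then (\b.true) else (\c.false))) (\d.d)) in (let e = (r - (if false then 6 else 7)) in r)))
step 8: [beta@0.1.0.1] (((\z.(\u.15)) (if (7 < 4) then ((if true then true else true) && false) else ((4 - 6) == (5 * 1)))) (let r = ((((\s.(\t.(\a.9))) true) (if false then (\b.true) else (\c.false))) (\d.d)) in (let e = (r - (if false then 6 else 7)) in r)))
step 9: [delta@0.1.0] (((\z.(\u.15)) (if false then ((if true then true else true) && false) else ((4 - 6) == (5 * 1)))) (let r = ((((\s.(\t.(\a.9))) true) (if false then (\b.true) else (\c.false))) (\d.d)) in (let e = (r - (if false then 6 else 7)) in r)))
step 10: [if@0.1] (((\z.(\u.15)) ((4 - 6) == (5 * 1))) (let r = ((((\s.(\t.(\a.9))) true) (if false then (\b.true) else (\c.false))) (\d.d)) in (let e = (r - (if false then 6 else 7)) in r)))
step 11: [delta@0.1.0] (((\z.(\u.15)) (-2 == (5 * 1))) (let r = ((((\s.(\t.(\a.9))) true) (if false then (\b.true) else (\c.false))) (\d.d)) in (let e = (r - (if false then 6 else 7)) in r)))
step 12: [delta@0.1.1] (((\z.(\u.15)) (-2 == 5)) (let r = ((((\s.(\t.(\a.9))) true) (if false then (\b.true) else (\c.false))) (\d.d)) in (let e = (r - (if false then 6 else 7)) in r)))
step 13: [delta@0.1] (((\z.(\u.15)) false) (let r = ((((\s.(\t.(\a.9))) true) (if false then (\b.true) else (\c.false))) (\d.d)) in (let e = (r - (if false then 6 else 7)) in r)))
step 14: [beta@0] ((\u.15) (let r = ((((\s.(\t.(\a.9))) true) (if false then (\b.true) else (\c.false))) (\d.d)) in (let e = (r - (if false then 6 else 7)) in r)))
step 15: [beta@1.0.0.0] ((\u.15) (let r = (((\t.(\a.9)) (if false then (\b.true) else (\c.false))) (\d.d)) in (let e = (r - (if false then 6 else 7)) in r)))
step 16: [if@1.0.0.1] ((\u.15) (let r = (((\t.(\a.9)) (\c.false)) (\d.d)) in (let e = (r - (if false then 6 else 7)) in r)))
step 17: [beta@1.0.0] ((\u.15) (let r = ((\a.9) (\d.d)) in (let e = (r - (if false then 6 else 7)) in r)))
step 18: [beta@1.0] ((\u.15) (let r = 9 in (let e = (r - (if false then 6 else 7)) in r)))
step 19: [let@1] ((\u.15) (let e = (9 - (if false then 6 else 7)) in 9))
step 20: [if@1.0.1] ((\u.15) (let e = (9 - 7) in 9))
step 21: [delta@1.0] ((\u.15) (let e = 2 in 9))
step 22: [let@1] ((\u.15) 9)
step 23: [beta@root] 15

Answer: 15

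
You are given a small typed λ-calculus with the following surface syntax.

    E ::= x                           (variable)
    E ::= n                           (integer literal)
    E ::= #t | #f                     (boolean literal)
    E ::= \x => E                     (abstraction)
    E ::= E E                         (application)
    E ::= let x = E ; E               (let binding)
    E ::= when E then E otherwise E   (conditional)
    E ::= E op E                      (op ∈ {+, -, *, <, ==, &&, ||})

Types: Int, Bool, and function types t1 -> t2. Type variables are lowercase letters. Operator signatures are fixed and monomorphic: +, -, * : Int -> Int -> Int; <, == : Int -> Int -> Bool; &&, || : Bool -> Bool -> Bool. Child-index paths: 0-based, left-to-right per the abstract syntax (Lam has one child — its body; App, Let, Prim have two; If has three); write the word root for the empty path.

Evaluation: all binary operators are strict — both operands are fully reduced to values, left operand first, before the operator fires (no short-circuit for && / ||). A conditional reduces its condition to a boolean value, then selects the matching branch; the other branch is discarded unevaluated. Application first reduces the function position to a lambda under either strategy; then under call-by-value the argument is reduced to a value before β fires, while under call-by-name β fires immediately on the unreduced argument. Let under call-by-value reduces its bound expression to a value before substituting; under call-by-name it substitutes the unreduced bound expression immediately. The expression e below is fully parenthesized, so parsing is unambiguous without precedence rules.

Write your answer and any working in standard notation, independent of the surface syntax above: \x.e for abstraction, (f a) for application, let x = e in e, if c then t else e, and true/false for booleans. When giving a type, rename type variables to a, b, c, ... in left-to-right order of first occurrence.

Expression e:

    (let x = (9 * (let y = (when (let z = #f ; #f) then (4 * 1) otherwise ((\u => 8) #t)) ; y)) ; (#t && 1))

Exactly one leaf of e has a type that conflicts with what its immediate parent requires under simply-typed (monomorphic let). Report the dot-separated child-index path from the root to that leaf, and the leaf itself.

Answer: 1.1 : 1

Working:
  unify Int ~ Int
let z : Bool
  unify Bool ~ Bool
  unify Int ~ Int
  unify Int ~ Int
\u._ : a -> Int
  unify a -> Int ~ Bool -> b
  unify a ~ Bool
  unify Int ~ b
_ _ : Int
  unify Int ~ Int
let y : Int
y : Int
  unify Int ~ Int
let x : Int
  unify Bool ~ Bool
  unify Int ~ Bool
  FAIL: mismatch Int ~ Bool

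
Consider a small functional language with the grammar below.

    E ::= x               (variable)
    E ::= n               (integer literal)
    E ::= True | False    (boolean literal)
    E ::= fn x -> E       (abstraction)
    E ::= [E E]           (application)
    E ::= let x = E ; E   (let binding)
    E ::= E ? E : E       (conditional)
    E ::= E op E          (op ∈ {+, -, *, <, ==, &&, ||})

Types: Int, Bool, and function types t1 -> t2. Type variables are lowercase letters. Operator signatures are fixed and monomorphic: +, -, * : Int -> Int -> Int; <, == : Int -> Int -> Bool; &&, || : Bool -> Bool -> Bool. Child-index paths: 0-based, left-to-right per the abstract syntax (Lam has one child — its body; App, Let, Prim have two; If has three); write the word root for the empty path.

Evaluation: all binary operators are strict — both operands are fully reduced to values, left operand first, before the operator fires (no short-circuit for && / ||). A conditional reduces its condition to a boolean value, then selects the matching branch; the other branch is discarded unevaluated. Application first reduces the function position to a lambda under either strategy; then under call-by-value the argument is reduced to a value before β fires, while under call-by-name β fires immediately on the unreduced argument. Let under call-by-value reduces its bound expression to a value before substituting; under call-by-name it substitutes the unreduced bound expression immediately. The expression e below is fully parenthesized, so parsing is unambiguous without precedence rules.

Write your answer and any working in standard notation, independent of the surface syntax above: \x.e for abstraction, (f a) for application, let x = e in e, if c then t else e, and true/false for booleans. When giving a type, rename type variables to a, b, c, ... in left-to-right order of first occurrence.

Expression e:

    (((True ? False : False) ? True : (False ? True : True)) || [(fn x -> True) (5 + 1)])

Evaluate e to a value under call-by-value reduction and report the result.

Working:
step 0: ((if (if true then false else false) then true else (if false then true else true)) || ((\x.true) (5 + 1)))
step 1: [if@0.0] ((if false then true else (if false then true else true)) || ((\x.true) (5 + 1)))
step 2: [if@0] ((if false then true else true) || ((\x.true) (5 + 1)))
step 3: [if@0] (true || ((\x.true) (5 + 1)))
step 4: [delta@1.1] (true || ((\x.true) 6))
step 5: [beta@1] (true || true)
step 6: [delta@root] true

Answer: true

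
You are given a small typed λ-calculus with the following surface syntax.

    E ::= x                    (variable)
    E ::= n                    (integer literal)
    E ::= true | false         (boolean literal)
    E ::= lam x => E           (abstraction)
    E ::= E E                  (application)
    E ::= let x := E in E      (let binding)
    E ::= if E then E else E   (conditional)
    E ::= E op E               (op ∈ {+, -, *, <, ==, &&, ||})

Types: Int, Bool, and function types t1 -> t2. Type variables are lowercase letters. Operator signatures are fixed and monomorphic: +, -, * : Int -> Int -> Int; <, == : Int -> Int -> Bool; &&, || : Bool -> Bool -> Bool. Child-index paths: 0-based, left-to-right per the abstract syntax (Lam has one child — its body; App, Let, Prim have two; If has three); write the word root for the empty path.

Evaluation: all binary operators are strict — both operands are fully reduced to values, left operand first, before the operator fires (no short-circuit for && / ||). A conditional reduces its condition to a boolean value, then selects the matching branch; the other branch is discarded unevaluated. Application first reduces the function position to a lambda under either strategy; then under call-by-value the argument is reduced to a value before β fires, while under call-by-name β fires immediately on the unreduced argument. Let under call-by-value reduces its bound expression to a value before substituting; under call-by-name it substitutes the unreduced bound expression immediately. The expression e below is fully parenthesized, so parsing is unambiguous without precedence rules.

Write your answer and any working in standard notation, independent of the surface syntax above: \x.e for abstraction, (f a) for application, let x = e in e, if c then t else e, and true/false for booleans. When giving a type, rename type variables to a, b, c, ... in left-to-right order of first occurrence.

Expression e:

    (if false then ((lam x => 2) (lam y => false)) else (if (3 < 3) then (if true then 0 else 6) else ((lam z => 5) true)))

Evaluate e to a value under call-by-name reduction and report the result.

Working:
step 0: (if false then ((\x.2) (\y.false)) else (if (3 < 3) then (if true then 0 else 6) else ((\z.5) true)))
step 1: [if@root] (if (3 < 3) then (if true then 0 else 6) else ((\z.5) true))
step 2: [delta@0] (if false then (if true then 0 else 6) else ((\z.5) true))
step 3: [if@root] ((\z.5) true)
step 4: [beta@root] 5

Answer: 5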